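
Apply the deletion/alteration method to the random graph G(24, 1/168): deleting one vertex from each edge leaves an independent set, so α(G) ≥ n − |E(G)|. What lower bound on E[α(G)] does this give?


E[|E(G)|] = C(24, 2)·p = 276 · (1/168) = 23/14.
E[α(G)] ≥ n − E[|E(G)|] = 24 − 23/14 = 313/14.
Numerically: ≈ 22.357.
(This is only a lower bound; the true E[α(G)] may be larger.)

E[α(G)] ≥ 313/14 ≈ 22.357.


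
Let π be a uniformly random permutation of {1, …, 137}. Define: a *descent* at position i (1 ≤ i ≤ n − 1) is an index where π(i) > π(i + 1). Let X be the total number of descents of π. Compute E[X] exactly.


Write X = Σ X_I over i = 1, …, 136, with X_I the indicator of one descent.
There are 136 indicators.
For each fixed i, the pair (π(i), π(i+1)) is a uniformly random ordered pair of distinct values from {1, …, 137}; by symmetry P[π(i) > π(i+1)] = 1/2.
By linearity: E[X] = 136 · (1/2) = (137 − 1) · (1/2) = 68 ≈ 68.00000.

E[X] = 68 = 68.00000.


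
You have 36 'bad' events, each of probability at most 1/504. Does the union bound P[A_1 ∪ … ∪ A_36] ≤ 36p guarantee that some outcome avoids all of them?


Union bound: P[∪_{i=1}^{36} A_i] ≤ Σ_i P[A_i] ≤ 36·p = 36·(1/504) = 1/14.
Numerically: 1/14 ≈ 0.07143.
Is 1/14 < 1? YES.
Since P[∪ A_i] ≤ 1/14 < 1, the complement has P[∩ A_i^c] ≥ 1 − 1/14 = 13/14 > 0, so some outcome avoids every A_i.

36·p = 1/14 ≈ 0.07143; existence CERTIFIED by the union bound.


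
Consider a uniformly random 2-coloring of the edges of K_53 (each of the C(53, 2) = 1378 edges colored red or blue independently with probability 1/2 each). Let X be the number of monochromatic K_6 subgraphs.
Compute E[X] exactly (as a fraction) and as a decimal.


Let X = Σ_S X_S over the C(53, 6) = 22957480 subsets S of size 6, where X_S = 1 if the K_6 on S is monochromatic.
For a fixed S, the K_6 on S has C(6, 2) = 15 edges. P[all 15 edges red] = (1/2)^15, and likewise for blue, so P[monochromatic] = 2·(1/2)^15 = 2^{1 − 15} = 1/16384.
By linearity of expectation: E[X] = C(53, 6) · 2^{1 − 15} = 22957480 · 1/16384 = 2869685/2048.
Numerically: E[X] ≈ 1401.213.

E[X] = C(53,6)·2^(1−C(6,2)) = 2869685/2048 ≈ 1401.213.


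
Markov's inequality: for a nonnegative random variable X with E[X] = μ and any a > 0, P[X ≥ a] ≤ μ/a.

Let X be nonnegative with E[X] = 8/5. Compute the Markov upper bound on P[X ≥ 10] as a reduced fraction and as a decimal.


μ = E[X] = 8/5, a = 10.
Markov: P[X ≥ 10] ≤ μ/a = (8/5)/10 = 4/25.
Numerically: ≈ 0.16000.
(Since a = 10 > μ = 1.60000, the bound 4/25 is < 1 and informative.)

P[X ≥ 10] ≤ 4/25 ≈ 0.16000.


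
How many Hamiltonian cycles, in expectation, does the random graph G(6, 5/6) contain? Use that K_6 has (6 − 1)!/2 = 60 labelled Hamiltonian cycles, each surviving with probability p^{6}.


K_6 has (6 − 1)!/2 = 60 labelled Hamiltonian cycles.
For each such Hamiltonian cycle H, let X_H = 1 if all 6 edges of H are present in G. Then P[X_H = 1] = p^{6} = (5/6)^{6} = 15625/46656.
By linearity: E[X] = Σ_H E[X_H] = 60 · p^{6} = 60 · 15625/46656 = 78125/3888.
Numerically: E[X] ≈ 20.1.

E[X] = 60 · (5/6)^{6} = 78125/3888 ≈ 20.1.


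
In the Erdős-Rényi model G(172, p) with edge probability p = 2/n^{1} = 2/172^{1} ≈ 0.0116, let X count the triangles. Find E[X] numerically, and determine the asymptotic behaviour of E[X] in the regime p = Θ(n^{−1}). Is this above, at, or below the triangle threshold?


Number of potential triangles: C(172, 3) = 833340.
Each occurs with probability p³ ≈ (0.0116)³ ≈ 1.57219e-06.
By linearity: E[X] = C(172, 3)·p³ ≈ 833340 · 1.57219e-06 ≈ 1.310.
Here α = 1, so p = 2/n is exactly at the triangle threshold p ~ 1/n. Asymptotically E[X] → c³/6 = 2³/6 = 4/3 ≈ 1.333, a bounded constant. In this regime the triangle count is asymptotically Poisson(c³/6).

E[X] ≈ 1.310; in regime p = Θ(1/n^{1}) E[X] stays bounded (at the triangle threshold p ~ 1/n).


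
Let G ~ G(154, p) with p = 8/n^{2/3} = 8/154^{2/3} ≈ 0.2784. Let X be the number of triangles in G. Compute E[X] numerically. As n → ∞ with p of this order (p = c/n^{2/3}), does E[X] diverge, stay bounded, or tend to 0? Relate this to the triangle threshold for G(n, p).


Number of potential triangles: C(154, 3) = 596904.
Each occurs with probability p³ ≈ (0.2784)³ ≈ 2.158880e-02.
By linearity: E[X] = C(154, 3)·p³ ≈ 596904 · 2.158880e-02 ≈ 12886.4416.
Since α = 2/3 < 1, p = c/n^{2/3} ≫ 1/n is above the triangle threshold p ~ 1/n. Asymptotically E[X] ~ (c³/6)·n^{3(1−α)} = (8³/6)·n^{1} → ∞; triangles are abundant w.h.p.

E[X] ≈ 12886.4416; in regime p = Θ(1/n^{2/3}) E[X] diverges (above the triangle threshold p ~ 1/n).


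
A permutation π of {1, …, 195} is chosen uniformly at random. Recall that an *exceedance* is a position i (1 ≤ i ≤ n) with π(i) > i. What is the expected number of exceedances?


Write X = Σ_{i=1}^{195} X_i, where X_i = 1_{π(i) > i}.
For each fixed i, π(i) is uniform over {1, …, 195} (marginal of a uniform permutation), so P[π(i) > i] = (n − i)/n. Summing: Σ_{i=1}^{195} (n − i)/n = (0 + 1 + … + 194)/195 = 195(195 − 1)/(2·195) = (195 − 1)/2.
Hence E[X] = Σ_{i=1}^{195} (195 − i)/195 = 97 ≈ 97.00000.

E[X] = 97 = 97.00000.


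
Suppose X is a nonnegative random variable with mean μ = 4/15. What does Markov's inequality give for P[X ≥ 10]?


μ = E[X] = 4/15, a = 10.
Markov: P[X ≥ 10] ≤ μ/a = (4/15)/10 = 2/75.
Numerically: ≈ 0.02667.
(Since a = 10 > μ = 0.26667, the bound 2/75 is < 1 and informative.)

P[X ≥ 10] ≤ 2/75 ≈ 0.02667.


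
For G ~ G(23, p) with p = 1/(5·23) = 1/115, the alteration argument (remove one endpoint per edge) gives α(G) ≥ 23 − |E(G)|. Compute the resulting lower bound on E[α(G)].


E[|E(G)|] = C(23, 2)·p = 253 · (1/115) = 11/5.
E[α(G)] ≥ n − E[|E(G)|] = 23 − 11/5 = 104/5.
Numerically: ≈ 20.800.
(This is only a lower bound; the true E[α(G)] may be larger.)

E[α(G)] ≥ 104/5 ≈ 20.800.


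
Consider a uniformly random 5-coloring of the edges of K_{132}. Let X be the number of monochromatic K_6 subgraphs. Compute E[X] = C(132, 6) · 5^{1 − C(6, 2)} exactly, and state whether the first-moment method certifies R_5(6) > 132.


E[X] = C(132, 6) · 5^{1 − 15} = 6547258432 · 5^{−14} = 6547258432/6103515625.
As a reduced fraction: E[X] = 6547258432/6103515625 ≈ 1.07270.
Is E[X] < 1? NO.
Since E[X] ≥ 1, the first-moment bound is inconclusive at n = 132; it does NOT by itself certify R_5(6) > 132.

E[X] = 6547258432/6103515625 ≈ 1.07270; E[X] ≥ 1; first-moment method inconclusive here.


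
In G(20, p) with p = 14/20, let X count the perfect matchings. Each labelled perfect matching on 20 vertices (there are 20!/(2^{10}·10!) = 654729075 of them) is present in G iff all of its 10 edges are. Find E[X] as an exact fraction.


K_20 has 20!/(2^{10}·10!) = 654729075 labelled perfect matchings.
For each such perfect matching H, let X_H = 1 if all 10 edges of H are present in G. Then P[X_H = 1] = p^{10} = (7/10)^{10} = 282475249/10000000000.
Summing the indicators: E[X] = Σ_H E[X_H] = 654729075 · p^{10} = 654729075 · 282475249/10000000000 = 7397790339526587/400000000.
Numerically: E[X] ≈ 1.84945e+07.

E[X] = 654729075 · (7/10)^{10} = 7397790339526587/400000000 ≈ 1.84945e+07.


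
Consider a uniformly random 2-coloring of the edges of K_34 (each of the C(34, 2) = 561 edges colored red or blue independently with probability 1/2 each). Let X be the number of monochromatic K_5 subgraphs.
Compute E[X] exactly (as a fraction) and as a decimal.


Let X = Σ_S X_S over the C(34, 5) = 278256 subsets S of size 5, where X_S = 1 if the K_5 on S is monochromatic.
For a fixed S, the K_5 on S has C(5, 2) = 10 edges. P[all 10 edges red] = (1/2)^10, and likewise for blue, so P[monochromatic] = 2·(1/2)^10 = 2^{1 − 10} = 1/512.
By linearity: E[X] = C(34, 5) · 2^{1 − 10} = 278256 · 1/512 = 17391/32.
Numerically: E[X] ≈ 543.468750.

E[X] = C(34,5)·2^(1−C(5,2)) = 17391/32 ≈ 543.468750.


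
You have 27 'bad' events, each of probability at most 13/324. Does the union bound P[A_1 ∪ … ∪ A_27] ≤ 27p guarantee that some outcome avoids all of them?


Union bound: P[∪_{i=1}^{27} A_i] ≤ Σ_i P[A_i] ≤ 27·p = 27·(13/324) = 13/12.
Numerically: 13/12 ≈ 1.0833333.
Is 13/12 < 1? NO.
Since the bound 13/12 is ≥ 1, the union bound is uninformative here; it does NOT by itself certify existence.

27·p = 13/12 ≈ 1.0833333; existence NOT certified by the union bound.


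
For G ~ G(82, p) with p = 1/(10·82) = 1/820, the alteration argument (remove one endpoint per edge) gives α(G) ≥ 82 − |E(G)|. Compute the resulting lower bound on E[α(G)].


E[|E(G)|] = C(82, 2)·p = 3321 · (1/820) = 81/20.
E[α(G)] ≥ n − E[|E(G)|] = 82 − 81/20 = 1559/20.
Numerically: ≈ 77.9500.
(This is only a lower bound; the true E[α(G)] may be larger.)

E[α(G)] ≥ 1559/20 ≈ 77.9500.


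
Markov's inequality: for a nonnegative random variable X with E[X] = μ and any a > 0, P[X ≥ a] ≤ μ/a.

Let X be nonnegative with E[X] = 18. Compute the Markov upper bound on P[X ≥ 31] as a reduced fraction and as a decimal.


μ = E[X] = 18, a = 31.
Markov: P[X ≥ 31] ≤ μ/a = (18)/31 = 18/31.
Numerically: ≈ 0.581.
(Since a = 31 > μ = 18.000, the bound 18/31 is < 1 and informative.)

P[X ≥ 31] ≤ 18/31 ≈ 0.581.


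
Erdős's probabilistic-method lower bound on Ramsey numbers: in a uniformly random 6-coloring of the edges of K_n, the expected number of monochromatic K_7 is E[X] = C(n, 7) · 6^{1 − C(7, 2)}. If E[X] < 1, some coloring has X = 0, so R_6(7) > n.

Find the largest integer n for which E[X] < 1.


We need C(n, 7) · 6^{1 − 21} < 1, i.e. C(n, 7) < 6^{21 − 1} = 3656158440062976.
Check values of n near the boundary:
  n = 562: C(562, 7) = 3384017972944752; 3384017972944752 < 3656158440062976? YES
  n = 563: C(563, 7) = 3426622515769596; 3426622515769596 < 3656158440062976? YES
  n = 564: C(564, 7) = 3469685994423792; 3469685994423792 < 3656158440062976? YES
  n = 565: C(565, 7) = 3513212521235560; 3513212521235560 < 3656158440062976? YES
  n = 566: C(566, 7) = 3557206237959440; 3557206237959440 < 3656158440062976? YES
  n = 567: C(567, 7) = 3601671315933933; 3601671315933933 < 3656158440062976? YES
  n = 568: C(568, 7) = 3646611956239704; 3646611956239704 < 3656158440062976? YES
  n = 569: C(569, 7) = 3692032389858348; 3692032389858348 < 3656158440062976? NO
The largest n with C(n, 7) < 3656158440062976 is n = 568 (where E[X] = 16882462760369/16926659444736 ≈ 0.99739). Hence R_6(7) > 568, i.e. R_6(7) ≥ 569.

Largest n = 568; hence R_6(7) > 568.


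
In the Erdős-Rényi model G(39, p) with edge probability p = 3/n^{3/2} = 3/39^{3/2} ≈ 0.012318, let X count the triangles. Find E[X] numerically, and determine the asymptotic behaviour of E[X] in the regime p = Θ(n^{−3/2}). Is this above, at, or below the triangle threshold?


Number of potential triangles: C(39, 3) = 9139.
Each occurs with probability p³ ≈ (0.012318)³ ≈ 1.8688439e-06.
By linearity: E[X] = C(39, 3)·p³ ≈ 9139 · 1.8688439e-06 ≈ 0.01708.
Since α = 3/2 > 1, p = c/n^{3/2} = o(1/n) is below the triangle threshold p ~ 1/n. Asymptotically E[X] ~ (c³/6)·n^{3(1−α)} = (3³/6)·n^{-1.5} → 0, so by Markov's inequality G has no triangles w.h.p.

E[X] ≈ 0.01708; in regime p = Θ(1/n^{3/2}) E[X] tends to 0 (below the triangle threshold p ~ 1/n).


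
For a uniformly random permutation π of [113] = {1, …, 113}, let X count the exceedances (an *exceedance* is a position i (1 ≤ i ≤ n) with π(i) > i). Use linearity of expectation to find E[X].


Write X = Σ_{i=1}^{113} X_i, where X_i = 1_{π(i) > i}.
For each fixed i, π(i) is uniform over {1, …, 113} (marginal of a uniform permutation), so P[π(i) > i] = (n − i)/n. Summing: Σ_{i=1}^{113} (n − i)/n = (0 + 1 + … + 112)/113 = 113(113 − 1)/(2·113) = (113 − 1)/2.
Hence E[X] = Σ_{i=1}^{113} (113 − i)/113 = 56 ≈ 56.000000.

E[X] = 56 = 56.000000.


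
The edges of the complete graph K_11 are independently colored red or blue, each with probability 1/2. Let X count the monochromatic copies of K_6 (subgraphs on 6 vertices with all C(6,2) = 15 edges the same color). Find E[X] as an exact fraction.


Let X = Σ_S X_S over the C(11, 6) = 462 subsets S of size 6, where X_S = 1 if the K_6 on S is monochromatic.
For a fixed S, the K_6 on S has C(6, 2) = 15 edges. P[all 15 edges red] = (1/2)^15, and likewise for blue, so P[monochromatic] = 2·(1/2)^15 = 2^{1 − 15} = 1/16384.
By linearity of expectation: E[X] = C(11, 6) · 2^{1 − 15} = 462 · 1/16384 = 231/8192.
Numerically: E[X] ≈ 0.0282.

E[X] = C(11,6)·2^(1−C(6,2)) = 231/8192 ≈ 0.0282.


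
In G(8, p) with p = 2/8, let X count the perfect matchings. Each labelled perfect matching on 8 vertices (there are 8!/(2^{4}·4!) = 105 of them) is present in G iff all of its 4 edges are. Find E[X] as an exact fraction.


K_8 has 8!/(2^{4}·4!) = 105 labelled perfect matchings.
For each such perfect matching H, let X_H = 1 if all 4 edges of H are present in G. Then P[X_H = 1] = p^{4} = (1/4)^{4} = 1/256.
By linearity of expectation: E[X] = Σ_H E[X_H] = 105 · p^{4} = 105 · 1/256 = 105/256.
Numerically: E[X] ≈ 0.4102.

E[X] = 105 · (1/4)^{4} = 105/256 ≈ 0.4102.


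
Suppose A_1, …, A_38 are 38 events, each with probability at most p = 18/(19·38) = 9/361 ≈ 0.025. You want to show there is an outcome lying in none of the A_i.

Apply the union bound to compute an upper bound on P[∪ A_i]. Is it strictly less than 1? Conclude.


Union bound: P[∪_{i=1}^{38} A_i] ≤ Σ_i P[A_i] ≤ 38·p = 38·(9/361) = 18/19.
Numerically: 18/19 ≈ 0.947.
Is 18/19 < 1? YES.
Since P[∪ A_i] ≤ 18/19 < 1, the complement has P[∩ A_i^c] ≥ 1 − 18/19 = 1/19 > 0, so some outcome avoids every A_i.

38·p = 18/19 ≈ 0.947; existence CERTIFIED by the union bound.


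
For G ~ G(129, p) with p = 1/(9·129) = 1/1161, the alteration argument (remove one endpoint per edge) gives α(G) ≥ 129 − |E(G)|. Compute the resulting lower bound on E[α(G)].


E[|E(G)|] = C(129, 2)·p = 8256 · (1/1161) = 64/9.
E[α(G)] ≥ n − E[|E(G)|] = 129 − 64/9 = 1097/9.
Numerically: ≈ 121.888889.
(This is only a lower bound; the true E[α(G)] may be larger.)

E[α(G)] ≥ 1097/9 ≈ 121.888889.


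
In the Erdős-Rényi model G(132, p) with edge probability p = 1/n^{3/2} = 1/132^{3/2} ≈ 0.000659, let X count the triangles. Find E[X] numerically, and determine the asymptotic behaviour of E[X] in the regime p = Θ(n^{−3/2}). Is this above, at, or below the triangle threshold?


Number of potential triangles: C(132, 3) = 374660.
Each occurs with probability p³ ≈ (0.000659)³ ≈ 2.86693e-10.
By linearity: E[X] = C(132, 3)·p³ ≈ 374660 · 2.86693e-10 ≈ 0.000.
Since α = 3/2 > 1, p = c/n^{3/2} = o(1/n) is below the triangle threshold p ~ 1/n. Asymptotically E[X] ~ (c³/6)·n^{3(1−α)} = (1³/6)·n^{-1.5} → 0, so by Markov's inequality G has no triangles w.h.p.

E[X] ≈ 0.000; in regime p = Θ(1/n^{3/2}) E[X] tends to 0 (below the triangle threshold p ~ 1/n).


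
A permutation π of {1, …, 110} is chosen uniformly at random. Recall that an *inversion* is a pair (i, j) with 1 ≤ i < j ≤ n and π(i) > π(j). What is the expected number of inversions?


Write X = Σ X_I over the C(110, 2) = 5995 pairs i < j, with X_I the indicator of one inversion.
There are 5995 indicators.
For each fixed pair i < j, the values π(i) and π(j) are two distinct elements of {1, …, 110} in uniformly random order; by symmetry P[π(i) > π(j)] = 1/2.
By linearity: E[X] = 5995 · (1/2) = C(110, 2) · (1/2) = 5995/2 = 5995/2 ≈ 2997.50000.

E[X] = 5995/2 = 2997.50000.


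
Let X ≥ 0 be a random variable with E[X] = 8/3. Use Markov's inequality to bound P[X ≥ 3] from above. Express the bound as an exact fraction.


μ = E[X] = 8/3, a = 3.
Markov: P[X ≥ 3] ≤ μ/a = (8/3)/3 = 8/9.
Numerically: ≈ 0.8889.
(Since a = 3 > μ = 2.6667, the bound 8/9 is < 1 and informative.)

P[X ≥ 3] ≤ 8/9 ≈ 0.8889.


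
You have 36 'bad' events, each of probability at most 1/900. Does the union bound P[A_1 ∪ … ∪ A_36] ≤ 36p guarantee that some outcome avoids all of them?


Union bound: P[∪_{i=1}^{36} A_i] ≤ Σ_i P[A_i] ≤ 36·p = 36·(1/900) = 1/25.
Numerically: 1/25 ≈ 0.0400.
Is 1/25 < 1? YES.
Since P[∪ A_i] ≤ 1/25 < 1, the complement has P[∩ A_i^c] ≥ 1 − 1/25 = 24/25 > 0, so some outcome avoids every A_i.

36·p = 1/25 ≈ 0.0400; existence CERTIFIED by the union bound.


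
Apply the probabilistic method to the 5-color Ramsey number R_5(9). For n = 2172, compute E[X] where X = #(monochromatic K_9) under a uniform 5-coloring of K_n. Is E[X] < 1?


E[X] = C(2172, 9) · 5^{1 − 36} = 2915866900084148060642020 · 5^{−35} = 2915866900084148060642020/2910383045673370361328125.
As a reduced fraction: E[X] = 583173380016829612128404/582076609134674072265625 ≈ 1.002.
Is E[X] < 1? NO.
Since E[X] ≥ 1, the first-moment bound is inconclusive at n = 2172; it does NOT by itself certify R_5(9) > 2172.

E[X] = 583173380016829612128404/582076609134674072265625 ≈ 1.002; E[X] ≥ 1; first-moment method inconclusive here.


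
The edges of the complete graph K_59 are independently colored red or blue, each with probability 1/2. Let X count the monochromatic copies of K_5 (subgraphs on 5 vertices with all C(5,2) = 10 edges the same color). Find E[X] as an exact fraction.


Let X = Σ_S X_S over the C(59, 5) = 5006386 subsets S of size 5, where X_S = 1 if the K_5 on S is monochromatic.
For a fixed S, the K_5 on S has C(5, 2) = 10 edges. P[all 10 edges red] = (1/2)^10, and likewise for blue, so P[monochromatic] = 2·(1/2)^10 = 2^{1 − 10} = 1/512.
By linearity: E[X] = C(59, 5) · 2^{1 − 10} = 5006386 · 1/512 = 2503193/256.
Numerically: E[X] ≈ 9778.098.

E[X] = C(59,5)·2^(1−C(5,2)) = 2503193/256 ≈ 9778.098.


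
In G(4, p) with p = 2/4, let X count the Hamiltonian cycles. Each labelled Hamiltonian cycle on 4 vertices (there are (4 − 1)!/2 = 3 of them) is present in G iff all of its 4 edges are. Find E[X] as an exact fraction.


K_4 has (4 − 1)!/2 = 3 labelled Hamiltonian cycles.
For each such Hamiltonian cycle H, let X_H = 1 if all 4 edges of H are present in G. Then P[X_H = 1] = p^{4} = (1/2)^{4} = 1/16.
By linearity of expectation: E[X] = Σ_H E[X_H] = 3 · p^{4} = 3 · 1/16 = 3/16.
Numerically: E[X] ≈ 0.1875.

E[X] = 3 · (1/2)^{4} = 3/16 ≈ 0.1875.


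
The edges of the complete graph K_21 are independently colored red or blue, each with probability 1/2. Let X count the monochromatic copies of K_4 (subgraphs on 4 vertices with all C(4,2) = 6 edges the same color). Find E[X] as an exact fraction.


Let X = Σ_S X_S over the C(21, 4) = 5985 subsets S of size 4, where X_S = 1 if the K_4 on S is monochromatic.
For a fixed S, the K_4 on S has C(4, 2) = 6 edges. P[all 6 edges red] = (1/2)^6, and likewise for blue, so P[monochromatic] = 2·(1/2)^6 = 2^{1 − 6} = 1/32.
Summing: E[X] = C(21, 4) · 2^{1 − 6} = 5985 · 1/32 = 5985/32.
Numerically: E[X] ≈ 187.0312.

E[X] = C(21,4)·2^(1−C(4,2)) = 5985/32 ≈ 187.0312.


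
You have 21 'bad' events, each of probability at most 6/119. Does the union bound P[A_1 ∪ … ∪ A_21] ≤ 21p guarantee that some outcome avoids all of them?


Union bound: P[∪_{i=1}^{21} A_i] ≤ Σ_i P[A_i] ≤ 21·p = 21·(6/119) = 18/17.
Numerically: 18/17 ≈ 1.05882.
Is 18/17 < 1? NO.
Since the bound 18/17 is ≥ 1, the union bound is uninformative here; it does NOT by itself certify existence.

21·p = 18/17 ≈ 1.05882; existence NOT certified by the union bound.


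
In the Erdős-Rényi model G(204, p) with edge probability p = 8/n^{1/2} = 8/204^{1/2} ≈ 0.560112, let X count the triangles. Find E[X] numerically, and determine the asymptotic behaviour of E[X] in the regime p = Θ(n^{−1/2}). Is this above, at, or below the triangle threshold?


Number of potential triangles: C(204, 3) = 1394204.
Each occurs with probability p³ ≈ (0.560112)³ ≈ 1.75721422e-01.
By linearity: E[X] = C(204, 3)·p³ ≈ 1394204 · 1.75721422e-01 ≈ 244991.509869.
Since α = 1/2 < 1, p = c/n^{1/2} ≫ 1/n is above the triangle threshold p ~ 1/n. Asymptotically E[X] ~ (c³/6)·n^{3(1−α)} = (8³/6)·n^{1.5} → ∞; triangles are abundant w.h.p.

E[X] ≈ 244991.509869; in regime p = Θ(1/n^{1/2}) E[X] diverges (above the triangle threshold p ~ 1/n).


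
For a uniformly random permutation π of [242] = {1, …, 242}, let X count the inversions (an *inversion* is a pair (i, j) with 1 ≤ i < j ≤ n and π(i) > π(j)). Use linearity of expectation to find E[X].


Write X = Σ X_I over the C(242, 2) = 29161 pairs i < j, with X_I the indicator of one inversion.
There are 29161 indicators.
For each fixed pair i < j, the values π(i) and π(j) are two distinct elements of {1, …, 242} in uniformly random order; by symmetry P[π(i) > π(j)] = 1/2.
By linearity: E[X] = 29161 · (1/2) = C(242, 2) · (1/2) = 29161/2 = 29161/2 ≈ 14580.500.

E[X] = 29161/2 = 14580.500.


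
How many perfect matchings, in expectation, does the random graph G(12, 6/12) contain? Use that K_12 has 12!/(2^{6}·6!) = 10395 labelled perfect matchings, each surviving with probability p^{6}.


K_12 has 12!/(2^{6}·6!) = 10395 labelled perfect matchings.
For each such perfect matching H, let X_H = 1 if all 6 edges of H are present in G. Then P[X_H = 1] = p^{6} = (1/2)^{6} = 1/64.
By linearity of expectation: E[X] = Σ_H E[X_H] = 10395 · p^{6} = 10395 · 1/64 = 10395/64.
Numerically: E[X] ≈ 162.4.

E[X] = 10395 · (1/2)^{6} = 10395/64 ≈ 162.4.


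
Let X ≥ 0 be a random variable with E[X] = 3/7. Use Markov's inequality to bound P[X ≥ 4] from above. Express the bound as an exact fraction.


μ = E[X] = 3/7, a = 4.
Markov: P[X ≥ 4] ≤ μ/a = (3/7)/4 = 3/28.
Numerically: ≈ 0.107143.
(Since a = 4 > μ = 0.428571, the bound 3/28 is < 1 and informative.)

P[X ≥ 4] ≤ 3/28 ≈ 0.107143.


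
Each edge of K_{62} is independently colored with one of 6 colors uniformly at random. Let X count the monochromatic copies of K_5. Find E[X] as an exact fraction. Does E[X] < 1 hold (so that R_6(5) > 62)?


E[X] = C(62, 5) · 6^{1 − 10} = 6471002 · 6^{−9} = 6471002/10077696.
As a reduced fraction: E[X] = 3235501/5038848 ≈ 0.64211.
Is E[X] < 1? YES.
Since E[X] < 1, there exists a 6-coloring of K_{62} with no monochromatic K_5; hence R_6(5) > 62.

E[X] = 3235501/5038848 ≈ 0.64211; E[X] < 1, so R_6(5) > 62.


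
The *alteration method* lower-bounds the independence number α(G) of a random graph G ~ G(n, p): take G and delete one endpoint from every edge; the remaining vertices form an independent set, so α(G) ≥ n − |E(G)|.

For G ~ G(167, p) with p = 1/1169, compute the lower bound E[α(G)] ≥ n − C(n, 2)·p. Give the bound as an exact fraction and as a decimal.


E[|E(G)|] = C(167, 2)·p = 13861 · (1/1169) = 83/7.
E[α(G)] ≥ n − E[|E(G)|] = 167 − 83/7 = 1086/7.
Numerically: ≈ 155.14286.
(This is only a lower bound; the true E[α(G)] may be larger.)

E[α(G)] ≥ 1086/7 ≈ 155.14286.


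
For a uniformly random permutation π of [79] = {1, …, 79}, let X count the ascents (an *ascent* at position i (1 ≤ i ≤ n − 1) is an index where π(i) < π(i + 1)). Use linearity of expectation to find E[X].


Write X = Σ X_I over i = 1, …, 78, with X_I the indicator of one ascent.
There are 78 indicators.
For each fixed i, the pair (π(i), π(i+1)) is a uniformly random ordered pair of distinct values from {1, …, 79}; by symmetry P[π(i) < π(i+1)] = 1/2.
By linearity: E[X] = 78 · (1/2) = (79 − 1) · (1/2) = 39 ≈ 39.0000.

E[X] = 39 = 39.0000.


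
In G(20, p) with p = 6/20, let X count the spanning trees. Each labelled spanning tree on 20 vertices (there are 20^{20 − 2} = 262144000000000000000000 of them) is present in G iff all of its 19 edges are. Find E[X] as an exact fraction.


K_20 has 20^{20 − 2} = 262144000000000000000000 labelled spanning trees.
For each such spanning tree H, let X_H = 1 if all 19 edges of H are present in G. Then P[X_H = 1] = p^{19} = (3/10)^{19} = 1162261467/10000000000000000000.
Summing the indicators: E[X] = Σ_H E[X_H] = 262144000000000000000000 · p^{19} = 262144000000000000000000 · 1162261467/10000000000000000000 = 152339935002624/5.
Numerically: E[X] ≈ 3.05e+13.

E[X] = 262144000000000000000000 · (3/10)^{19} = 152339935002624/5 ≈ 3.05e+13.


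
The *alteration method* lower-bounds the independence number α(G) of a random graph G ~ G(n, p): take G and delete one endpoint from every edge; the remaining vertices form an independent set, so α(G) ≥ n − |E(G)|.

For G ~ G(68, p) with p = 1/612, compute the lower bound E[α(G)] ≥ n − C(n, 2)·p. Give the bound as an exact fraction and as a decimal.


E[|E(G)|] = C(68, 2)·p = 2278 · (1/612) = 67/18.
E[α(G)] ≥ n − E[|E(G)|] = 68 − 67/18 = 1157/18.
Numerically: ≈ 64.278.
(This is only a lower bound; the true E[α(G)] may be larger.)

E[α(G)] ≥ 1157/18 ≈ 64.278.


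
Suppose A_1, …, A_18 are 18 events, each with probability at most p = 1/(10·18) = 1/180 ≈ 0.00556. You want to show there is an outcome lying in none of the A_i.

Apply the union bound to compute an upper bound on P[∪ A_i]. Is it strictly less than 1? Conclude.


Union bound: P[∪_{i=1}^{18} A_i] ≤ Σ_i P[A_i] ≤ 18·p = 18·(1/180) = 1/10.
Numerically: 1/10 ≈ 0.10000.
Is 1/10 < 1? YES.
Since P[∪ A_i] ≤ 1/10 < 1, the complement has P[∩ A_i^c] ≥ 1 − 1/10 = 9/10 > 0, so some outcome avoids every A_i.

18·p = 1/10 ≈ 0.10000; existence CERTIFIED by the union bound.


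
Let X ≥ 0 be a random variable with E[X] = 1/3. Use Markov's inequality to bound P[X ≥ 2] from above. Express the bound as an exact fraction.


μ = E[X] = 1/3, a = 2.
Markov: P[X ≥ 2] ≤ μ/a = (1/3)/2 = 1/6.
Numerically: ≈ 0.167.
(Since a = 2 > μ = 0.333, the bound 1/6 is < 1 and informative.)

P[X ≥ 2] ≤ 1/6 ≈ 0.167.


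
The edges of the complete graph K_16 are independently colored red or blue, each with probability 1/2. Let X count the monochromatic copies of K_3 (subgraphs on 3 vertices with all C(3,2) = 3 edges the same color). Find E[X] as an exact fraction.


Let X = Σ_S X_S over the C(16, 3) = 560 subsets S of size 3, where X_S = 1 if the K_3 on S is monochromatic.
For a fixed S, the K_3 on S has C(3, 2) = 3 edges. P[all 3 edges red] = (1/2)^3, and likewise for blue, so P[monochromatic] = 2·(1/2)^3 = 2^{1 − 3} = 1/4.
By linearity: E[X] = C(16, 3) · 2^{1 − 3} = 560 · 1/4 = 140.
Numerically: E[X] ≈ 140.0000.

E[X] = C(16,3)·2^(1−C(3,2)) = 140 ≈ 140.0000.


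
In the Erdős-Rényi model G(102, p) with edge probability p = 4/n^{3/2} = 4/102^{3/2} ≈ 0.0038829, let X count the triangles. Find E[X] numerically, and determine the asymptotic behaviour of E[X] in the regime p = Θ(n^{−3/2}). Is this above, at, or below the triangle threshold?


Number of potential triangles: C(102, 3) = 171700.
Each occurs with probability p³ ≈ (0.0038829)³ ≈ 5.8543570e-08.
By linearity: E[X] = C(102, 3)·p³ ≈ 171700 · 5.8543570e-08 ≈ 0.01005.
Since α = 3/2 > 1, p = c/n^{3/2} = o(1/n) is below the triangle threshold p ~ 1/n. Asymptotically E[X] ~ (c³/6)·n^{3(1−α)} = (4³/6)·n^{-1.5} → 0, so by Markov's inequality G has no triangles w.h.p.

E[X] ≈ 0.01005; in regime p = Θ(1/n^{3/2}) E[X] tends to 0 (below the triangle threshold p ~ 1/n).


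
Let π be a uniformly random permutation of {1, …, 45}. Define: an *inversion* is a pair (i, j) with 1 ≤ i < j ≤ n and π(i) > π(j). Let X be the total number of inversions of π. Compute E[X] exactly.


Write X = Σ X_I over the C(45, 2) = 990 pairs i < j, with X_I the indicator of one inversion.
There are 990 indicators.
For each fixed pair i < j, the values π(i) and π(j) are two distinct elements of {1, …, 45} in uniformly random order; by symmetry P[π(i) > π(j)] = 1/2.
By linearity: E[X] = 990 · (1/2) = C(45, 2) · (1/2) = 990/2 = 495 ≈ 495.00000.

E[X] = 495 = 495.00000.


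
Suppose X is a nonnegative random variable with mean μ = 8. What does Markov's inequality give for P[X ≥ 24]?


μ = E[X] = 8, a = 24.
Markov: P[X ≥ 24] ≤ μ/a = (8)/24 = 1/3.
Numerically: ≈ 0.33333.
(Since a = 24 > μ = 8.00000, the bound 1/3 is < 1 and informative.)

P[X ≥ 24] ≤ 1/3 ≈ 0.33333.


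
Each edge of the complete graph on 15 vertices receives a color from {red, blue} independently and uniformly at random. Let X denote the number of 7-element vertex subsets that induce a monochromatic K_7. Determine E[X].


Let X = Σ_S X_S over the C(15, 7) = 6435 subsets S of size 7, where X_S = 1 if the K_7 on S is monochromatic.
For a fixed S, the K_7 on S has C(7, 2) = 21 edges. P[all 21 edges red] = (1/2)^21, and likewise for blue, so P[monochromatic] = 2·(1/2)^21 = 2^{1 − 21} = 1/1048576.
By linearity of expectation: E[X] = C(15, 7) · 2^{1 − 21} = 6435 · 1/1048576 = 6435/1048576.
Numerically: E[X] ≈ 0.0061.

E[X] = C(15,7)·2^(1−C(7,2)) = 6435/1048576 ≈ 0.0061.


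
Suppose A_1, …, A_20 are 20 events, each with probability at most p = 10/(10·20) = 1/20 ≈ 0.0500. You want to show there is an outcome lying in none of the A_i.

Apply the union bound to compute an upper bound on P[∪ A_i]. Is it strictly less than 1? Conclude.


Union bound: P[∪_{i=1}^{20} A_i] ≤ Σ_i P[A_i] ≤ 20·p = 20·(1/20) = 1.
Numerically: 1 ≈ 1.0000.
Is 1 < 1? NO.
Since the bound 1 is ≥ 1, the union bound is uninformative here; it does NOT by itself certify existence.

20·p = 1 ≈ 1.0000; existence NOT certified by the union bound.


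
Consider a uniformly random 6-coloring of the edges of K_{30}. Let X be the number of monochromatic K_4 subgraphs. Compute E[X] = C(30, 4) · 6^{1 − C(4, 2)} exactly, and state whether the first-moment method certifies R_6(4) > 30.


E[X] = C(30, 4) · 6^{1 − 6} = 27405 · 6^{−5} = 27405/7776.
As a reduced fraction: E[X] = 1015/288 ≈ 3.524.
Is E[X] < 1? NO.
Since E[X] ≥ 1, the first-moment bound is inconclusive at n = 30; it does NOT by itself certify R_6(4) > 30.

E[X] = 1015/288 ≈ 3.524; E[X] ≥ 1; first-moment method inconclusive here.


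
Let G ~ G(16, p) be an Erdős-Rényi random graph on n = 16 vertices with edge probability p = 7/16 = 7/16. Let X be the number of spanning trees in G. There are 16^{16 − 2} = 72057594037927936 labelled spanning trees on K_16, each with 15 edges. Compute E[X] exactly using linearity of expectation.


K_16 has 16^{16 − 2} = 72057594037927936 labelled spanning trees.
For each such spanning tree H, let X_H = 1 if all 15 edges of H are present in G. Then P[X_H = 1] = p^{15} = (7/16)^{15} = 4747561509943/1152921504606846976.
By linearity of expectation: E[X] = Σ_H E[X_H] = 72057594037927936 · p^{15} = 72057594037927936 · 4747561509943/1152921504606846976 = 4747561509943/16.
Numerically: E[X] ≈ 2.967e+11.

E[X] = 72057594037927936 · (7/16)^{15} = 4747561509943/16 ≈ 2.967e+11.


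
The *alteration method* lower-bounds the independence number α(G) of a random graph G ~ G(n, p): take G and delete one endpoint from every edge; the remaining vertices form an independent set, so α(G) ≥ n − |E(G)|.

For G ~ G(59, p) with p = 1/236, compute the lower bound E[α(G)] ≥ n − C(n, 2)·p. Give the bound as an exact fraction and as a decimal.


E[|E(G)|] = C(59, 2)·p = 1711 · (1/236) = 29/4.
E[α(G)] ≥ n − E[|E(G)|] = 59 − 29/4 = 207/4.
Numerically: ≈ 51.750000.
(This is only a lower bound; the true E[α(G)] may be larger.)

E[α(G)] ≥ 207/4 ≈ 51.750000.


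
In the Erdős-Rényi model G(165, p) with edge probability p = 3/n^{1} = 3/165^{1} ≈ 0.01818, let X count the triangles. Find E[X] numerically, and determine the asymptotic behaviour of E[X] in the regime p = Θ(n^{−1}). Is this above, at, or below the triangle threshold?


Number of potential triangles: C(165, 3) = 735130.
Each occurs with probability p³ ≈ (0.01818)³ ≈ 6.010518e-06.
By linearity: E[X] = C(165, 3)·p³ ≈ 735130 · 6.010518e-06 ≈ 4.4185.
Here α = 1, so p = 3/n is exactly at the triangle threshold p ~ 1/n. Asymptotically E[X] → c³/6 = 3³/6 = 9/2 ≈ 4.5000, a bounded constant. In this regime the triangle count is asymptotically Poisson(c³/6).

E[X] ≈ 4.4185; in regime p = Θ(1/n^{1}) E[X] stays bounded (at the triangle threshold p ~ 1/n).


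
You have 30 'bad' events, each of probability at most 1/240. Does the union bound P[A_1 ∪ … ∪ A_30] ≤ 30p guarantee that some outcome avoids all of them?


Union bound: P[∪_{i=1}^{30} A_i] ≤ Σ_i P[A_i] ≤ 30·p = 30·(1/240) = 1/8.
Numerically: 1/8 ≈ 0.125000.
Is 1/8 < 1? YES.
Since P[∪ A_i] ≤ 1/8 < 1, the complement has P[∩ A_i^c] ≥ 1 − 1/8 = 7/8 > 0, so some outcome avoids every A_i.

30·p = 1/8 ≈ 0.125000; existence CERTIFIED by the union bound.


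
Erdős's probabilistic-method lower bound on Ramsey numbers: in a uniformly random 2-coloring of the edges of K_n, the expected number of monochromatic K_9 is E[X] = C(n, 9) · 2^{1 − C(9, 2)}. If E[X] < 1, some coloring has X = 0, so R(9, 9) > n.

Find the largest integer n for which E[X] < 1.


We need C(n, 9) · 2^{1 − 36} < 1, i.e. C(n, 9) < 2^{36 − 1} = 34359738368.
Check values of n near the boundary:
  n = 61: C(61, 9) = 17341763505; 17341763505 < 34359738368? YES
  n = 62: C(62, 9) = 20286591270; 20286591270 < 34359738368? YES
  n = 63: C(63, 9) = 23667689815; 23667689815 < 34359738368? YES
  n = 64: C(64, 9) = 27540584512; 27540584512 < 34359738368? YES
  n = 65: C(65, 9) = 31966749880; 31966749880 < 34359738368? YES
  n = 66: C(66, 9) = 37014131440; 37014131440 < 34359738368? NO
The largest n with C(n, 9) < 34359738368 is n = 65 (where E[X] = 3995843735/4294967296 ≈ 0.93035). Hence R(9, 9) > 65, i.e. R(9, 9) ≥ 66.

Largest n = 65; hence R(9, 9) > 65.


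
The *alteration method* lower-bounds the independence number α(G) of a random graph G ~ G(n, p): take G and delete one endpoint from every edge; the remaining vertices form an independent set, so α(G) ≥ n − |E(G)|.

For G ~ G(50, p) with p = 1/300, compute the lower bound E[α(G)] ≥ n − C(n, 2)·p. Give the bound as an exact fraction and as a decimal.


E[|E(G)|] = C(50, 2)·p = 1225 · (1/300) = 49/12.
E[α(G)] ≥ n − E[|E(G)|] = 50 − 49/12 = 551/12.
Numerically: ≈ 45.916667.
(This is only a lower bound; the true E[α(G)] may be larger.)

E[α(G)] ≥ 551/12 ≈ 45.916667.


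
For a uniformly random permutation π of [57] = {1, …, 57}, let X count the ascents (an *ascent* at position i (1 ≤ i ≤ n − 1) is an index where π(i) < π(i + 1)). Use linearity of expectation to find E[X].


Write X = Σ X_I over i = 1, …, 56, with X_I the indicator of one ascent.
There are 56 indicators.
For each fixed i, the pair (π(i), π(i+1)) is a uniformly random ordered pair of distinct values from {1, …, 57}; by symmetry P[π(i) < π(i+1)] = 1/2.
By linearity: E[X] = 56 · (1/2) = (57 − 1) · (1/2) = 28 ≈ 28.000.

E[X] = 28 = 28.000.


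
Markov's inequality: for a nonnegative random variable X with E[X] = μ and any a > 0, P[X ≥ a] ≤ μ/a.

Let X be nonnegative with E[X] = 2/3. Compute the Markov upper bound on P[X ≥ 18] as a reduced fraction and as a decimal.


μ = E[X] = 2/3, a = 18.
Markov: P[X ≥ 18] ≤ μ/a = (2/3)/18 = 1/27.
Numerically: ≈ 0.037.
(Since a = 18 > μ = 0.667, the bound 1/27 is < 1 and informative.)

P[X ≥ 18] ≤ 1/27 ≈ 0.037.


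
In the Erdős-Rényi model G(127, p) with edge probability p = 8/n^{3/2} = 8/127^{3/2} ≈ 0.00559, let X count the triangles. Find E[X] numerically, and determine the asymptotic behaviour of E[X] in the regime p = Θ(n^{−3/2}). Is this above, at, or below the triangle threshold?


Number of potential triangles: C(127, 3) = 333375.
Each occurs with probability p³ ≈ (0.00559)³ ≈ 1.74644e-07.
By linearity: E[X] = C(127, 3)·p³ ≈ 333375 · 1.74644e-07 ≈ 0.058.
Since α = 3/2 > 1, p = c/n^{3/2} = o(1/n) is below the triangle threshold p ~ 1/n. Asymptotically E[X] ~ (c³/6)·n^{3(1−α)} = (8³/6)·n^{-1.5} → 0, so by Markov's inequality G has no triangles w.h.p.

E[X] ≈ 0.058; in regime p = Θ(1/n^{3/2}) E[X] tends to 0 (below the triangle threshold p ~ 1/n).


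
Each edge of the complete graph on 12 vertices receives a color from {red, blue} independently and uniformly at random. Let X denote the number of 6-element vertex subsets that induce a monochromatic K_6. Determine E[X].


Let X = Σ_S X_S over the C(12, 6) = 924 subsets S of size 6, where X_S = 1 if the K_6 on S is monochromatic.
For a fixed S, the K_6 on S has C(6, 2) = 15 edges. P[all 15 edges red] = (1/2)^15, and likewise for blue, so P[monochromatic] = 2·(1/2)^15 = 2^{1 − 15} = 1/16384.
By linearity of expectation: E[X] = C(12, 6) · 2^{1 − 15} = 924 · 1/16384 = 231/4096.
Numerically: E[X] ≈ 0.056396.

E[X] = C(12,6)·2^(1−C(6,2)) = 231/4096 ≈ 0.056396.


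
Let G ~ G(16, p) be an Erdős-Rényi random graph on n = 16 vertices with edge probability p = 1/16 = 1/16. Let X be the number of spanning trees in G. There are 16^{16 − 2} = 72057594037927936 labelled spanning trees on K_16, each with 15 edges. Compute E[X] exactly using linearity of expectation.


K_16 has 16^{16 − 2} = 72057594037927936 labelled spanning trees.
For each such spanning tree H, let X_H = 1 if all 15 edges of H are present in G. Then P[X_H = 1] = p^{15} = (1/16)^{15} = 1/1152921504606846976.
Summing the indicators: E[X] = Σ_H E[X_H] = 72057594037927936 · p^{15} = 72057594037927936 · 1/1152921504606846976 = 1/16.
Numerically: E[X] ≈ 0.0625.

E[X] = 72057594037927936 · (1/16)^{15} = 1/16 ≈ 0.0625.


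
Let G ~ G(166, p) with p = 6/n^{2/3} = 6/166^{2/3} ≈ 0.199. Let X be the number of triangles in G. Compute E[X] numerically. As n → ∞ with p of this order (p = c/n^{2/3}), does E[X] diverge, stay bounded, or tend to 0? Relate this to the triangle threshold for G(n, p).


Number of potential triangles: C(166, 3) = 748660.
Each occurs with probability p³ ≈ (0.199)³ ≈ 7.83858e-03.
By linearity: E[X] = C(166, 3)·p³ ≈ 748660 · 7.83858e-03 ≈ 5868.434.
Since α = 2/3 < 1, p = c/n^{2/3} ≫ 1/n is above the triangle threshold p ~ 1/n. Asymptotically E[X] ~ (c³/6)·n^{3(1−α)} = (6³/6)·n^{1} → ∞; triangles are abundant w.h.p.

E[X] ≈ 5868.434; in regime p = Θ(1/n^{2/3}) E[X] diverges (above the triangle threshold p ~ 1/n).


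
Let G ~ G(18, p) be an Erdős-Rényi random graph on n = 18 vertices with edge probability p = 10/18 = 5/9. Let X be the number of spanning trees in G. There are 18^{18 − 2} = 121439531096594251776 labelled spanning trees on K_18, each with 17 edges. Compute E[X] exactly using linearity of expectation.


K_18 has 18^{18 − 2} = 121439531096594251776 labelled spanning trees.
For each such spanning tree H, let X_H = 1 if all 17 edges of H are present in G. Then P[X_H = 1] = p^{17} = (5/9)^{17} = 762939453125/16677181699666569.
Summing the indicators: E[X] = Σ_H E[X_H] = 121439531096594251776 · p^{17} = 121439531096594251776 · 762939453125/16677181699666569 = 50000000000000000/9.
Numerically: E[X] ≈ 5.56e+15.

E[X] = 121439531096594251776 · (5/9)^{17} = 50000000000000000/9 ≈ 5.56e+15.


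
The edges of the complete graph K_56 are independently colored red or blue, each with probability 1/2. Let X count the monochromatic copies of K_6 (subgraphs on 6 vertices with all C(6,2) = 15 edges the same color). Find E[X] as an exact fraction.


Let X = Σ_S X_S over the C(56, 6) = 32468436 subsets S of size 6, where X_S = 1 if the K_6 on S is monochromatic.
For a fixed S, the K_6 on S has C(6, 2) = 15 edges. P[all 15 edges red] = (1/2)^15, and likewise for blue, so P[monochromatic] = 2·(1/2)^15 = 2^{1 − 15} = 1/16384.
By linearity: E[X] = C(56, 6) · 2^{1 − 15} = 32468436 · 1/16384 = 8117109/4096.
Numerically: E[X] ≈ 1981.71606.

E[X] = C(56,6)·2^(1−C(6,2)) = 8117109/4096 ≈ 1981.71606.


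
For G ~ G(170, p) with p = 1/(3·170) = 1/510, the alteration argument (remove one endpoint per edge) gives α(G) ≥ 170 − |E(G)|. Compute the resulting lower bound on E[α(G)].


E[|E(G)|] = C(170, 2)·p = 14365 · (1/510) = 169/6.
E[α(G)] ≥ n − E[|E(G)|] = 170 − 169/6 = 851/6.
Numerically: ≈ 141.833333.
(This is only a lower bound; the true E[α(G)] may be larger.)

E[α(G)] ≥ 851/6 ≈ 141.833333.
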